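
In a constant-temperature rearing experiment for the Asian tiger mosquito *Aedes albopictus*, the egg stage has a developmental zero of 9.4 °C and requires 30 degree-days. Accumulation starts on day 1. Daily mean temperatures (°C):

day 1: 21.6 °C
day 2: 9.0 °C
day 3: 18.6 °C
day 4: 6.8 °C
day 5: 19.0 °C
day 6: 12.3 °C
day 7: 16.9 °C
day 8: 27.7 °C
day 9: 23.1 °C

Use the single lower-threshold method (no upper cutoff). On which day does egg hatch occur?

day 5

Daily DD above 9.4 °C: 12.2, 0.0, 9.2, 0.0, 9.6, 2.9, 7.5, 18.3, 13.7.
Cumulative: 12.2, 12.2, 21.4, 21.4, 31.0, 33.9, 41.4, 59.7, 73.4.
The total first reaches 30 DD on day 5.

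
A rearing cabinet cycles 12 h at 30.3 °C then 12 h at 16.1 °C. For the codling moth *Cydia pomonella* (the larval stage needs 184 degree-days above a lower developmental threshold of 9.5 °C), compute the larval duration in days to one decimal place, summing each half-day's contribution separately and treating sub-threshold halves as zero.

Day half: max(0, 30.3 − 9.5) × 0.5 = 20.8 × 0.5 = 10.40 DD.
Night half: max(0, 16.1 − 9.5) × 0.5 = 6.6 × 0.5 = 3.30 DD.
Per 24 h: 13.70 DD/day.
Duration = 184 / 13.70 = 13.431 ≈ 13.4 days.

13.4 days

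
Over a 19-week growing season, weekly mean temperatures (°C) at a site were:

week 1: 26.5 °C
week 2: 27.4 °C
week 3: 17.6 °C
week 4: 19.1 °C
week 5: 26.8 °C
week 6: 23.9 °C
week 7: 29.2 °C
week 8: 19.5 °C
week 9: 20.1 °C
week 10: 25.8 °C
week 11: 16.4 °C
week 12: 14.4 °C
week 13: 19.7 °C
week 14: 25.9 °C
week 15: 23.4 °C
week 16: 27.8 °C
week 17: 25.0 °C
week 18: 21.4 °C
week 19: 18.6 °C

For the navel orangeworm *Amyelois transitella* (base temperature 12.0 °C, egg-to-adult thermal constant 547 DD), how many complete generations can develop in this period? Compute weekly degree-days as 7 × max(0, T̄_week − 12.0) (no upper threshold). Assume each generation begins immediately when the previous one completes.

2 generations

Weekly DD (7 × max(0, T̄ − 12.0)): 101.5, 107.8, 39.2, 49.7, 103.6, 83.3, 120.4, 52.5, 56.7, 96.6, 30.8, 16.8, 53.9, 97.3, 79.8, 110.6, 91.0, 65.8, 46.2.
Season total = 1403.5 DD.
Complete generations = ⌊1403.5 / 547⌋ = 2.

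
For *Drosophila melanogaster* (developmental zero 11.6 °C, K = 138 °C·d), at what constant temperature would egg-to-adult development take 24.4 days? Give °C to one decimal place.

17.3 °C

Required daily accumulation = 138 / 24.4 = 5.656 DD/day.
T = T_base + 5.656 = 11.6 + 5.656 = 17.256 ≈ 17.3 °C.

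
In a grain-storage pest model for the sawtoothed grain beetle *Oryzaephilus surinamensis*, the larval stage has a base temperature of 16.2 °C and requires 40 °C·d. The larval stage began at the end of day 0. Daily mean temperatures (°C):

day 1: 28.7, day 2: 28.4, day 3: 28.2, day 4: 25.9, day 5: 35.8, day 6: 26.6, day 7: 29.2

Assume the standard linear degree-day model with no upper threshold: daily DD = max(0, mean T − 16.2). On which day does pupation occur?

day 4

Daily DD above 16.2 °C: 12.5, 12.2, 12.0, 9.7, 19.6, 10.4, 13.0.
Cumulative: 12.5, 24.7, 36.7, 46.4, 66.0, 76.4, 89.4.
The total first reaches 40 DD on day 4.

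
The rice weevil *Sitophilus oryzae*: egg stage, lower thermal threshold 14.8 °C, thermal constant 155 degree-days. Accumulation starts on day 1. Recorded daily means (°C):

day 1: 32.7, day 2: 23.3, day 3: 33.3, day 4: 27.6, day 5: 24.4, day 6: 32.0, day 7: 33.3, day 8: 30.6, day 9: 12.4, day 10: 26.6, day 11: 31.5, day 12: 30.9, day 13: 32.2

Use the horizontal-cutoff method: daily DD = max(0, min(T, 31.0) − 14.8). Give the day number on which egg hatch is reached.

day 12

Daily DD above 14.8 °C (capped at 16.2): 16.2, 8.5, 16.2, 12.8, 9.6, 16.2, 16.2, 15.8, 0.0, 11.8, 16.2, 16.1, 16.2.
Cumulative: 16.2, 24.7, 40.9, 53.7, 63.3, 79.5, 95.7, 111.5, 111.5, 123.3, 139.5, 155.6, 171.8.
The total first reaches 155 DD on day 12.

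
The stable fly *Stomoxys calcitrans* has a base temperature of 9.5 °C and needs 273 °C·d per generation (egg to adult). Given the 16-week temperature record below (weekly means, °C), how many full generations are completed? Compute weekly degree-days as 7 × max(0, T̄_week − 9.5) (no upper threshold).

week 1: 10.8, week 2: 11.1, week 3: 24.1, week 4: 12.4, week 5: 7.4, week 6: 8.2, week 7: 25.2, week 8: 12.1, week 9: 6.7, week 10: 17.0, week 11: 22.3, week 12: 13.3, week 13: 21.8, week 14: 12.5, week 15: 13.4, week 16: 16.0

Weekly DD (7 × max(0, T̄ − 9.5)): 9.1, 11.2, 102.2, 20.3, 0.0, 0.0, 109.9, 18.2, 0.0, 52.5, 89.6, 26.6, 86.1, 21.0, 27.3, 45.5.
Season total = 619.5 DD.
Complete generations = ⌊619.5 / 273⌋ = 2.

2 generations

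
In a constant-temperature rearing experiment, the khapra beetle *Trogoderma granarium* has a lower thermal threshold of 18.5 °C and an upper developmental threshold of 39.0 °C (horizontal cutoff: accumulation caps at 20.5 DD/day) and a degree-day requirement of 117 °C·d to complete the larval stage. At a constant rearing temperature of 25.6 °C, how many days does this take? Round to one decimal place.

Daily accumulation = 25.6 − 18.5 = 7.1 DD/day.
Duration = 117 / 7.1 = 16.479 ≈ 16.5 days.

16.5 days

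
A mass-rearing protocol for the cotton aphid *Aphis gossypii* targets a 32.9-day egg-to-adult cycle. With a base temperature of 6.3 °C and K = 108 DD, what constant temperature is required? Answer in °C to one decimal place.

Required daily accumulation = 108 / 32.9 = 3.283 DD/day.
T = T_base + 3.283 = 6.3 + 3.283 = 9.583 ≈ 9.6 °C.

9.6 °C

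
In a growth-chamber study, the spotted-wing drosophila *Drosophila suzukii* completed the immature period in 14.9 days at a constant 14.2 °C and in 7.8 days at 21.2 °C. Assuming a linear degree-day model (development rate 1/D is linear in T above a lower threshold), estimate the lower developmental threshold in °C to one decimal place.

6.5 °C

Equal thermal constants: D₁(T₁ − T_b) = D₂(T₂ − T_b).
14.9·(14.2 − T_b) = 7.8·(21.2 − T_b)
T_b = (14.9·14.2 − 7.8·21.2) / (14.9 − 7.8) = 46.22 / 7.1 = 6.510 °C ≈ 6.5 °C.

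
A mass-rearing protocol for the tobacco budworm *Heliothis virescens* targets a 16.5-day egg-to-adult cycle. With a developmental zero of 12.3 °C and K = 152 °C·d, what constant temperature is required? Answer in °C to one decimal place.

21.5 °C

Required daily accumulation = 152 / 16.5 = 9.212 DD/day.
T = T_base + 9.212 = 12.3 + 9.212 = 21.512 ≈ 21.5 °C.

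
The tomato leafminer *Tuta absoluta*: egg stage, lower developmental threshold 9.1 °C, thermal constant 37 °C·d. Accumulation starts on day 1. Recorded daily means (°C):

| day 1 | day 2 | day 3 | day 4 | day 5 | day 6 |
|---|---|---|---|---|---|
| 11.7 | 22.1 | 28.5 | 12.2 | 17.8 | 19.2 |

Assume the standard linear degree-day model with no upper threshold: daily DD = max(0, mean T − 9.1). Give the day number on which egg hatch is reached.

day 4

Daily DD above 9.1 °C: 2.6, 13.0, 19.4, 3.1, 8.7, 10.1.
Cumulative: 2.6, 15.6, 35.0, 38.1, 46.8, 56.9.
The total first reaches 37 DD on day 4.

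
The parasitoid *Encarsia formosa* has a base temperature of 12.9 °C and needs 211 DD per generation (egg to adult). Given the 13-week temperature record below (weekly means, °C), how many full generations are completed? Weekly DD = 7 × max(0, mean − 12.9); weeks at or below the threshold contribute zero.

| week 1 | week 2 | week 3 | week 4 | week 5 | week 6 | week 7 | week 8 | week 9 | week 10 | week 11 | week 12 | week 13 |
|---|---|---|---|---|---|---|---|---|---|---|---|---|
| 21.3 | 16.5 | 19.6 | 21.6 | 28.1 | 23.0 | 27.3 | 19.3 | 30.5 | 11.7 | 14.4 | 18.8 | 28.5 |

3 generations

Weekly DD (7 × max(0, T̄ − 12.9)): 58.8, 25.2, 46.9, 60.9, 106.4, 70.7, 100.8, 44.8, 123.2, 0.0, 10.5, 41.3, 109.2.
Season total = 798.7 DD.
Complete generations = ⌊798.7 / 211⌋ = 3.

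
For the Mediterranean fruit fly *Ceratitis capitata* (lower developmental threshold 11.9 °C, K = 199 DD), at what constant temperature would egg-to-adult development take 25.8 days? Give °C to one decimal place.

19.6 °C

Required daily accumulation = 199 / 25.8 = 7.713 DD/day.
T = T_base + 7.713 = 11.9 + 7.713 = 19.613 ≈ 19.6 °C.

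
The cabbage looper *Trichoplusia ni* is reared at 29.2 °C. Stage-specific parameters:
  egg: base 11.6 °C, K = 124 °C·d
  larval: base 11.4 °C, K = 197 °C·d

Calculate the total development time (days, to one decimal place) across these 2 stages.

18.1 days

egg: 124 / (29.2 − 11.6) = 124 / 17.6 = 7.045 d.
larval: 197 / (29.2 − 11.4) = 197 / 17.8 = 11.067 d.
Sum = 18.113 ≈ 18.1 days.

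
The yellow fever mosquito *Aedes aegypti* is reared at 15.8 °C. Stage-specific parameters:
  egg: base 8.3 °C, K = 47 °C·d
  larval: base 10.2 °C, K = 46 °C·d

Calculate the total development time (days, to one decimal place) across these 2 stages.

egg: 47 / (15.8 − 8.3) = 47 / 7.5 = 6.267 d.
larval: 46 / (15.8 − 10.2) = 46 / 5.6 = 8.214 d.
Sum = 14.481 ≈ 14.5 days.

14.5 days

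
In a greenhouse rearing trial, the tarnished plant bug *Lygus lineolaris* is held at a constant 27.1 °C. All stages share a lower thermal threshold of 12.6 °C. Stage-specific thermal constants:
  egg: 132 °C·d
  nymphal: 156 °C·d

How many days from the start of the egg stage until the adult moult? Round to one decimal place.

19.9 days

Daily accumulation at 27.1 °C = 27.1 − 12.6 = 14.5 DD/day.
Total K = 132 + 156 = 288 DD.
Total duration = 288 / 14.5 = 19.862 ≈ 19.9 days.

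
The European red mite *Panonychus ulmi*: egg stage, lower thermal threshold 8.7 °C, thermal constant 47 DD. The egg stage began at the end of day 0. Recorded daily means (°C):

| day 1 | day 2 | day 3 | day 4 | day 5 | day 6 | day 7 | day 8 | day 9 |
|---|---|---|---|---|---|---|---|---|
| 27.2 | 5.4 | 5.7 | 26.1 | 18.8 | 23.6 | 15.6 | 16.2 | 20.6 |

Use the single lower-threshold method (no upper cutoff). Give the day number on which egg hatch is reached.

Daily DD above 8.7 °C: 18.5, 0.0, 0.0, 17.4, 10.1, 14.9, 6.9, 7.5, 11.9.
Cumulative: 18.5, 18.5, 18.5, 35.9, 46.0, 60.9, 67.8, 75.3, 87.2.
The total first reaches 47 DD on day 6.

day 6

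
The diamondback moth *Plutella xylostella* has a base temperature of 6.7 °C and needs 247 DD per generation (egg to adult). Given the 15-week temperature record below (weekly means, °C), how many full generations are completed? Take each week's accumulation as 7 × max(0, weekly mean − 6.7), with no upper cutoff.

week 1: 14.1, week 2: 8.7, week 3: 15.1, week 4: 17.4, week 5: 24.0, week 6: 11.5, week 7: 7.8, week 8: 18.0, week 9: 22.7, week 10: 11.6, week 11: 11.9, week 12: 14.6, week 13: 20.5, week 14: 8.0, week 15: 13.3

Weekly DD (7 × max(0, T̄ − 6.7)): 51.8, 14.0, 58.8, 74.9, 121.1, 33.6, 7.7, 79.1, 112.0, 34.3, 36.4, 55.3, 96.6, 9.1, 46.2.
Season total = 830.9 DD.
Complete generations = ⌊830.9 / 247⌋ = 3.

3 generations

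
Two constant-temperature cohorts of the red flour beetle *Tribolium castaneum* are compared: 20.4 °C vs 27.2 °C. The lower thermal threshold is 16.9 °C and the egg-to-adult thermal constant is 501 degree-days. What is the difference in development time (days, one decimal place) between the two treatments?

At 20.4 °C: 501 / (20.4 − 16.9) = 501 / 3.5 = 143.143 d.
At 27.2 °C: 501 / (27.2 − 16.9) = 501 / 10.3 = 48.641 d.
Difference = |143.143 − 48.641| = 94.502 ≈ 94.5 days.

94.5 days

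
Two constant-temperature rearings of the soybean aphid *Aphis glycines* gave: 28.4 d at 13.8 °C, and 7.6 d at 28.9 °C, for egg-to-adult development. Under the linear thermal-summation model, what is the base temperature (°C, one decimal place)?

Under the model K = D·(T − T_b), so D₁·(T₁ − T_b) = D₂·(T₂ − T_b).
28.4·(13.8 − T_b) = 7.6·(28.9 − T_b)
T_b = (28.4·13.8 − 7.6·28.9) / (28.4 − 7.6) = 172.28 / 20.8 = 8.283 °C ≈ 8.3 °C.

8.3 °C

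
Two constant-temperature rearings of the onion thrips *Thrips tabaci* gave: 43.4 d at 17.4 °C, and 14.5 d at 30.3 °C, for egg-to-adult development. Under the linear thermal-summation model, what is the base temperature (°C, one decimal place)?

10.9 °C

Under the model K = D·(T − T_b), so D₁·(T₁ − T_b) = D₂·(T₂ − T_b).
43.4·(17.4 − T_b) = 14.5·(30.3 − T_b)
T_b = (43.4·17.4 − 14.5·30.3) / (43.4 − 14.5) = 315.81 / 28.9 = 10.928 °C ≈ 10.9 °C.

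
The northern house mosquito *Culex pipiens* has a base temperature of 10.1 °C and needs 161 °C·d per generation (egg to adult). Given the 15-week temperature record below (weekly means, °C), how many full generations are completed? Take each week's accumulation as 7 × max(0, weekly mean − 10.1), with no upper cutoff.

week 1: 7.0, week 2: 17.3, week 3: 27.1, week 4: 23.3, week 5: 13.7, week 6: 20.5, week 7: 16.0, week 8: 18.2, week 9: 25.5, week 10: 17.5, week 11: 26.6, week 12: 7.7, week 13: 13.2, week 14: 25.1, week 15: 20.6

5 generations

Weekly DD (7 × max(0, T̄ − 10.1)): 0.0, 50.4, 119.0, 92.4, 25.2, 72.8, 41.3, 56.7, 107.8, 51.8, 115.5, 0.0, 21.7, 105.0, 73.5.
Season total = 933.1 DD.
Complete generations = ⌊933.1 / 161⌋ = 5.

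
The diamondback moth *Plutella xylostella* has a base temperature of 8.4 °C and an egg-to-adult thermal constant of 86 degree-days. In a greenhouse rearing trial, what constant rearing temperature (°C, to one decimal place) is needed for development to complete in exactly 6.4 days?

21.8 °C

Required daily accumulation = 86 / 6.4 = 13.438 DD/day.
T = T_base + 13.438 = 8.4 + 13.438 = 21.837 ≈ 21.8 °C.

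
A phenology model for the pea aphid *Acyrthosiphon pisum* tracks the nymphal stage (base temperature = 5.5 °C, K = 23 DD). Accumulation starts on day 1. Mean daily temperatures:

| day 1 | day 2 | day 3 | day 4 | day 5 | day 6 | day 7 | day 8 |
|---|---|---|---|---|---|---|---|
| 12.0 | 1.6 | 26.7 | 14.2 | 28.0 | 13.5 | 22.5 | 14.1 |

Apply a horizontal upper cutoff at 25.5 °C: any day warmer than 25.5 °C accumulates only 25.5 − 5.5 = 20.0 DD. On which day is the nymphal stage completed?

day 3

Daily DD above 5.5 °C (capped at 20.0): 6.5, 0.0, 20.0, 8.7, 20.0, 8.0, 17.0, 8.6.
Cumulative: 6.5, 6.5, 26.5, 35.2, 55.2, 63.2, 80.2, 88.8.
The total first reaches 23 DD on day 3.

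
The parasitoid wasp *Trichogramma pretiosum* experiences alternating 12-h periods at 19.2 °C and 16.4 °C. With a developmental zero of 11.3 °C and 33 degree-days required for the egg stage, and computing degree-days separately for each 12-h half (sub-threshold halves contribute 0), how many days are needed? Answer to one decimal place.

5.1 days

Day half: max(0, 19.2 − 11.3) × 0.5 = 7.9 × 0.5 = 3.95 DD.
Night half: max(0, 16.4 − 11.3) × 0.5 = 5.1 × 0.5 = 2.55 DD.
Per 24 h: 6.50 DD/day.
Duration = 33 / 6.50 = 5.077 ≈ 5.1 days.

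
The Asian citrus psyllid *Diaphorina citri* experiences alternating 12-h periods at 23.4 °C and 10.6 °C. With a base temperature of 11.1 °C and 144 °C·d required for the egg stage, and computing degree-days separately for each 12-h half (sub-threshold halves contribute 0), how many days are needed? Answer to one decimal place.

Day half: max(0, 23.4 − 11.1) × 0.5 = 12.3 × 0.5 = 6.15 DD.
Night half: max(0, 10.6 − 11.1) × 0.5 = 0.0 × 0.5 = 0.00 DD.
Per 24 h: 6.15 DD/day.
Duration = 144 / 6.15 = 23.415 ≈ 23.4 days.

23.4 days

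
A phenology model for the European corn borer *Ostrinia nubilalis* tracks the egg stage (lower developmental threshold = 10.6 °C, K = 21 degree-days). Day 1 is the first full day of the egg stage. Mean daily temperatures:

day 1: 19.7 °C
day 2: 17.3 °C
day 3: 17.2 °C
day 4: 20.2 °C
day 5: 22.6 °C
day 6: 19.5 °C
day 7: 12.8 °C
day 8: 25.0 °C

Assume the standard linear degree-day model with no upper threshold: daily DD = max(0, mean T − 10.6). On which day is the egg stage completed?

Daily DD above 10.6 °C: 9.1, 6.7, 6.6, 9.6, 12.0, 8.9, 2.2, 14.4.
Cumulative: 9.1, 15.8, 22.4, 32.0, 44.0, 52.9, 55.1, 69.5.
The total first reaches 21 DD on day 3.

day 3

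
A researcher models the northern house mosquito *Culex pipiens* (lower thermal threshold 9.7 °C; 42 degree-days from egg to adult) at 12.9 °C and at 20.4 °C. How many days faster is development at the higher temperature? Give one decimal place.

9.2 days

At 12.9 °C: 42 / (12.9 − 9.7) = 42 / 3.2 = 13.125 d.
At 20.4 °C: 42 / (20.4 − 9.7) = 42 / 10.7 = 3.925 d.
Difference = |13.125 − 3.925| = 9.200 ≈ 9.2 days.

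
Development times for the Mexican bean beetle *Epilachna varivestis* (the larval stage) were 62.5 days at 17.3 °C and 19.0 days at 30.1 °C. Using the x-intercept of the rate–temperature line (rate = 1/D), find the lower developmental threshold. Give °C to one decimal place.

11.7 °C

Equal thermal constants: D₁(T₁ − T_b) = D₂(T₂ − T_b).
62.5·(17.3 − T_b) = 19.0·(30.1 − T_b)
T_b = (62.5·17.3 − 19.0·30.1) / (62.5 − 19.0) = 509.35 / 43.5 = 11.709 °C ≈ 11.7 °C.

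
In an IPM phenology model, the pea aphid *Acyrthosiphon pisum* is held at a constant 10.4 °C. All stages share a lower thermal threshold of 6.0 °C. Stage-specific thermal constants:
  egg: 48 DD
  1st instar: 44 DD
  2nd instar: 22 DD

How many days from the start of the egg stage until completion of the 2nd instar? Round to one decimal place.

25.9 days

Daily accumulation at 10.4 °C = 10.4 − 6.0 = 4.4 DD/day.
Total K = 48 + 44 + 22 = 114 DD.
Total duration = 114 / 4.4 = 25.909 ≈ 25.9 days.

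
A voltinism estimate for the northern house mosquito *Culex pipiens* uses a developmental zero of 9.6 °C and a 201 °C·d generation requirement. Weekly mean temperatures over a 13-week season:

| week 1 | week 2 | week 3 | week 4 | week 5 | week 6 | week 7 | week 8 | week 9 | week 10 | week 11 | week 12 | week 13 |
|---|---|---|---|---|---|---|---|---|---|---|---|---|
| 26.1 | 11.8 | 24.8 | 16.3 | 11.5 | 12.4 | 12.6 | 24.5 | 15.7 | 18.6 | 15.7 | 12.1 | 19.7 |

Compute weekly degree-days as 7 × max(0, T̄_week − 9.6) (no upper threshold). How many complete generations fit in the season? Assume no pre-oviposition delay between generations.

Weekly DD (7 × max(0, T̄ − 9.6)): 115.5, 15.4, 106.4, 46.9, 13.3, 19.6, 21.0, 104.3, 42.7, 63.0, 42.7, 17.5, 70.7.
Season total = 679.0 DD.
Complete generations = ⌊679.0 / 201⌋ = 3.

3 generations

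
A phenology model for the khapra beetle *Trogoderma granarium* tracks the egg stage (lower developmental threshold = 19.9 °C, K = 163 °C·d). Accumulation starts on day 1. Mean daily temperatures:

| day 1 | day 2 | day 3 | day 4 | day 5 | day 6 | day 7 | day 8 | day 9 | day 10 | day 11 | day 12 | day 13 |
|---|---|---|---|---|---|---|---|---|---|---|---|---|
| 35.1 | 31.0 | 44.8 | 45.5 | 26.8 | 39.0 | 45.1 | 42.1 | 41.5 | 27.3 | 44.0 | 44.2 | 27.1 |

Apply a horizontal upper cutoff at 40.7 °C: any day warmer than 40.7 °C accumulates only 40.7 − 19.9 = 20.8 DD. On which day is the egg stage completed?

day 10

Daily DD above 19.9 °C (capped at 20.8): 15.2, 11.1, 20.8, 20.8, 6.9, 19.1, 20.8, 20.8, 20.8, 7.4, 20.8, 20.8, 7.2.
Cumulative: 15.2, 26.3, 47.1, 67.9, 74.8, 93.9, 114.7, 135.5, 156.3, 163.7, 184.5, 205.3, 212.5.
The total first reaches 163 DD on day 10.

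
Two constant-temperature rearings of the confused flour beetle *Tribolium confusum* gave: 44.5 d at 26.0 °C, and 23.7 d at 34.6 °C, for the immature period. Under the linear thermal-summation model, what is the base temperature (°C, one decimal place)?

16.2 °C

Equal thermal constants: D₁(T₁ − T_b) = D₂(T₂ − T_b).
44.5·(26.0 − T_b) = 23.7·(34.6 − T_b)
T_b = (44.5·26.0 − 23.7·34.6) / (44.5 − 23.7) = 336.98 / 20.8 = 16.201 °C ≈ 16.2 °C.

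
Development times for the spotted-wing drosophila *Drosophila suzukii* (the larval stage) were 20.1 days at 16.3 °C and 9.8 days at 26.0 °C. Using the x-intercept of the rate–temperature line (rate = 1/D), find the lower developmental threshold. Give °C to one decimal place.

Under the model K = D·(T − T_b), so D₁·(T₁ − T_b) = D₂·(T₂ − T_b).
20.1·(16.3 − T_b) = 9.8·(26.0 − T_b)
T_b = (20.1·16.3 − 9.8·26.0) / (20.1 − 9.8) = 72.83 / 10.3 = 7.071 °C ≈ 7.1 °C.

7.1 °C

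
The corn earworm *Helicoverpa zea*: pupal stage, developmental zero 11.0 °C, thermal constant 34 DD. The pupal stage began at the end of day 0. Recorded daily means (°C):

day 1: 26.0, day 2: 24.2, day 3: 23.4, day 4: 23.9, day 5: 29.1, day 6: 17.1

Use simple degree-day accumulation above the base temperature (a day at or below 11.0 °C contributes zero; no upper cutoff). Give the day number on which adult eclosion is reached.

Daily DD above 11.0 °C: 15.0, 13.2, 12.4, 12.9, 18.1, 6.1.
Cumulative: 15.0, 28.2, 40.6, 53.5, 71.6, 77.7.
The total first reaches 34 DD on day 3.

day 3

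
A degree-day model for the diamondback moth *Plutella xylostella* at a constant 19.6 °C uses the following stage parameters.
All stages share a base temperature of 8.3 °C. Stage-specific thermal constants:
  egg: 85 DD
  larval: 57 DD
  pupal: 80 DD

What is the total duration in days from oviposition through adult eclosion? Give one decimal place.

Daily accumulation at 19.6 °C = 19.6 − 8.3 = 11.3 DD/day.
Total K = 85 + 57 + 80 = 222 DD.
Total duration = 222 / 11.3 = 19.646 ≈ 19.6 days.

19.6 days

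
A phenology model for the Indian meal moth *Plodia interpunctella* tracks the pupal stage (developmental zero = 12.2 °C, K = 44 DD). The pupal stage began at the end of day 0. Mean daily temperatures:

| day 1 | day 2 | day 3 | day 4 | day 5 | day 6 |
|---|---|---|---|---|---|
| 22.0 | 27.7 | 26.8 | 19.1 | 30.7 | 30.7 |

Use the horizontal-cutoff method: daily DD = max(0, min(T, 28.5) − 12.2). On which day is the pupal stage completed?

Daily DD above 12.2 °C (capped at 16.3): 9.8, 15.5, 14.6, 6.9, 16.3, 16.3.
Cumulative: 9.8, 25.3, 39.9, 46.8, 63.1, 79.4.
The total first reaches 44 DD on day 4.

day 4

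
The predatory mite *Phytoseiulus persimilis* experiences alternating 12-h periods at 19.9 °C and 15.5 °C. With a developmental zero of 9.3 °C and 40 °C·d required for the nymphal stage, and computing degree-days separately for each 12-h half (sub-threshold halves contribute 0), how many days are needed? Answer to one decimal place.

4.8 days

Day half: max(0, 19.9 − 9.3) × 0.5 = 10.6 × 0.5 = 5.30 DD.
Night half: max(0, 15.5 − 9.3) × 0.5 = 6.2 × 0.5 = 3.10 DD.
Per 24 h: 8.40 DD/day.
Duration = 40 / 8.40 = 4.762 ≈ 4.8 days.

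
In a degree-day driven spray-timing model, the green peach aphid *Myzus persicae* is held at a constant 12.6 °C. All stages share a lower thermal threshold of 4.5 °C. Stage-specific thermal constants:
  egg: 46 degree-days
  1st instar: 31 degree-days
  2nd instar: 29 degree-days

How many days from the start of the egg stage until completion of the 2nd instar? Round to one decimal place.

13.1 days

Daily accumulation at 12.6 °C = 12.6 − 4.5 = 8.1 DD/day.
Total K = 46 + 31 + 29 = 106 DD.
Total duration = 106 / 8.1 = 13.086 ≈ 13.1 days.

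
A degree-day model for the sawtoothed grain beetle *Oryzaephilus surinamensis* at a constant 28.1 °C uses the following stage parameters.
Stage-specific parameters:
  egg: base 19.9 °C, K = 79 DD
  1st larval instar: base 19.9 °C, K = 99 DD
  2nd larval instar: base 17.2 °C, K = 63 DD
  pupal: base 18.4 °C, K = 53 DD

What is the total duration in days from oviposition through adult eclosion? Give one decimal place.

33.0 days

egg: 79 / (28.1 − 19.9) = 79 / 8.2 = 9.634 d.
1st larval instar: 99 / (28.1 − 19.9) = 99 / 8.2 = 12.073 d.
2nd larval instar: 63 / (28.1 − 17.2) = 63 / 10.9 = 5.780 d.
pupal: 53 / (28.1 − 18.4) = 53 / 9.7 = 5.464 d.
Sum = 32.951 ≈ 33.0 days.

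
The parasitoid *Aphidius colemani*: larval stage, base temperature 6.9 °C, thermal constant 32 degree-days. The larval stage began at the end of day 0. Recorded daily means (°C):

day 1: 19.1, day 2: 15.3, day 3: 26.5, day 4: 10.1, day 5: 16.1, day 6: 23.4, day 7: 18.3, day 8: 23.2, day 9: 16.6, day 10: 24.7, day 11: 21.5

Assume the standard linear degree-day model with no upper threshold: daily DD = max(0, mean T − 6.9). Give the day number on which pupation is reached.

Daily DD above 6.9 °C: 12.2, 8.4, 19.6, 3.2, 9.2, 16.5, 11.4, 16.3, 9.7, 17.8, 14.6.
Cumulative: 12.2, 20.6, 40.2, 43.4, 52.6, 69.1, 80.5, 96.8, 106.5, 124.3, 138.9.
The total first reaches 32 DD on day 3.

day 3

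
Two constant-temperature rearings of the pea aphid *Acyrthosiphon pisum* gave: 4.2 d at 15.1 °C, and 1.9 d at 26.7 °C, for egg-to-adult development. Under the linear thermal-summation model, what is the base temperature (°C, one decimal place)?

Linear rate model ⇒ the product D·(T − T_b) is constant across temperatures.
4.2·(15.1 − T_b) = 1.9·(26.7 − T_b)
T_b = (4.2·15.1 − 1.9·26.7) / (4.2 − 1.9) = 12.69 / 2.3 = 5.517 °C ≈ 5.5 °C.

5.5 °C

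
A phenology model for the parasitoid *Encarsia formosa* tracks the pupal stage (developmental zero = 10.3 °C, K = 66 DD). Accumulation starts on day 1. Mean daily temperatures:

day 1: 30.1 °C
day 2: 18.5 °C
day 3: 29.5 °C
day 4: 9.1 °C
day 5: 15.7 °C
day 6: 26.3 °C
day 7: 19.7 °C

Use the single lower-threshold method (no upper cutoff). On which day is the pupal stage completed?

day 6

Daily DD above 10.3 °C: 19.8, 8.2, 19.2, 0.0, 5.4, 16.0, 9.4.
Cumulative: 19.8, 28.0, 47.2, 47.2, 52.6, 68.6, 78.0.
The total first reaches 66 DD on day 6.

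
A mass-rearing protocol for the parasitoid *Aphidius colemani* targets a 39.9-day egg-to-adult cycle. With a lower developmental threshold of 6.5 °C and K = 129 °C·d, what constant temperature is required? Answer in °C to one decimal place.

9.7 °C

Required daily accumulation = 129 / 39.9 = 3.233 DD/day.
T = T_base + 3.233 = 6.5 + 3.233 = 9.733 ≈ 9.7 °C.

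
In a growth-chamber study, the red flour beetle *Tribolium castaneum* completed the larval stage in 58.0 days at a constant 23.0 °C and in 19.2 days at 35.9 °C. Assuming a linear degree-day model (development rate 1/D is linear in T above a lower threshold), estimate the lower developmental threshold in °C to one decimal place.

Equal thermal constants: D₁(T₁ − T_b) = D₂(T₂ − T_b).
58.0·(23.0 − T_b) = 19.2·(35.9 − T_b)
T_b = (58.0·23.0 − 19.2·35.9) / (58.0 − 19.2) = 644.72 / 38.8 = 16.616 °C ≈ 16.6 °C.

16.6 °C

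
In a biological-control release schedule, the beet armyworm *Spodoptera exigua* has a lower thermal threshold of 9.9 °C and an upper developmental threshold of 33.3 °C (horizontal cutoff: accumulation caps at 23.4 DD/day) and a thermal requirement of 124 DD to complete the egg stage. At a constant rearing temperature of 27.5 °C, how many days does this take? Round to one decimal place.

7.0 days

Daily accumulation = 27.5 − 9.9 = 17.6 DD/day.
Duration = 124 / 17.6 = 7.045 ≈ 7.0 days.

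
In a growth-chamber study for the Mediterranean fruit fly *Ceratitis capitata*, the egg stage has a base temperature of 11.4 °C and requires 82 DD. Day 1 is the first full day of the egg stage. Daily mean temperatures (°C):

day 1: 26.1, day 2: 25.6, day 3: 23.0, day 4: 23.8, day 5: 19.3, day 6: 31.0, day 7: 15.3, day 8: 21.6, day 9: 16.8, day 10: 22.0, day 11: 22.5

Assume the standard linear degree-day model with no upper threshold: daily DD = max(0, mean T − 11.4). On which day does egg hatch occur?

Daily DD above 11.4 °C: 14.7, 14.2, 11.6, 12.4, 7.9, 19.6, 3.9, 10.2, 5.4, 10.6, 11.1.
Cumulative: 14.7, 28.9, 40.5, 52.9, 60.8, 80.4, 84.3, 94.5, 99.9, 110.5, 121.6.
The total first reaches 82 DD on day 7.

day 7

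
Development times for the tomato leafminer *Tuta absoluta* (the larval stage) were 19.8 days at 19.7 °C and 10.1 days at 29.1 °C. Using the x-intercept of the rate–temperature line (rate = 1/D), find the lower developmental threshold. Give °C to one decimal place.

9.9 °C

Equal thermal constants: D₁(T₁ − T_b) = D₂(T₂ − T_b).
19.8·(19.7 − T_b) = 10.1·(29.1 − T_b)
T_b = (19.8·19.7 − 10.1·29.1) / (19.8 − 10.1) = 96.15 / 9.7 = 9.912 °C ≈ 9.9 °C.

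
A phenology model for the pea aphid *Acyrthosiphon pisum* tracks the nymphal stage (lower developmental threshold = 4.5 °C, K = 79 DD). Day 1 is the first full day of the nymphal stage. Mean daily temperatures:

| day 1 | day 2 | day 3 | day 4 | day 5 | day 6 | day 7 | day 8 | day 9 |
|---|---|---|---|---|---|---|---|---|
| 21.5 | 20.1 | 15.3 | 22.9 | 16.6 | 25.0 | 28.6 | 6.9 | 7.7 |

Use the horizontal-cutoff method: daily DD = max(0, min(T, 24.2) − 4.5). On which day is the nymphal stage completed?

Daily DD above 4.5 °C (capped at 19.7): 17.0, 15.6, 10.8, 18.4, 12.1, 19.7, 19.7, 2.4, 3.2.
Cumulative: 17.0, 32.6, 43.4, 61.8, 73.9, 93.6, 113.3, 115.7, 118.9.
The total first reaches 79 DD on day 6.

day 6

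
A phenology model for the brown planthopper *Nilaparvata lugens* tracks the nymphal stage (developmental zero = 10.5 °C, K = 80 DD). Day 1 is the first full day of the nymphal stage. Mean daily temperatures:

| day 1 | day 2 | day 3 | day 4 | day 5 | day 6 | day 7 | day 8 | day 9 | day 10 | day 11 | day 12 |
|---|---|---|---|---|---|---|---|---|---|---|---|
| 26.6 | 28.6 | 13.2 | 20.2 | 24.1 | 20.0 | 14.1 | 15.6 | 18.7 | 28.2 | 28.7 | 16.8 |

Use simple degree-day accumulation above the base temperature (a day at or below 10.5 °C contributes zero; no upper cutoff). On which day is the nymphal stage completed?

Daily DD above 10.5 °C: 16.1, 18.1, 2.7, 9.7, 13.6, 9.5, 3.6, 5.1, 8.2, 17.7, 18.2, 6.3.
Cumulative: 16.1, 34.2, 36.9, 46.6, 60.2, 69.7, 73.3, 78.4, 86.6, 104.3, 122.5, 128.8.
The total first reaches 80 DD on day 9.

day 9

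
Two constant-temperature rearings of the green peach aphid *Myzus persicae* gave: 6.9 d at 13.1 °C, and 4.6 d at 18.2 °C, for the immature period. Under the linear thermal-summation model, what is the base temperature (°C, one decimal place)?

Linear rate model ⇒ the product D·(T − T_b) is constant across temperatures.
6.9·(13.1 − T_b) = 4.6·(18.2 − T_b)
T_b = (6.9·13.1 − 4.6·18.2) / (6.9 − 4.6) = 6.67 / 2.3 = 2.900 °C ≈ 2.9 °C.

2.9 °C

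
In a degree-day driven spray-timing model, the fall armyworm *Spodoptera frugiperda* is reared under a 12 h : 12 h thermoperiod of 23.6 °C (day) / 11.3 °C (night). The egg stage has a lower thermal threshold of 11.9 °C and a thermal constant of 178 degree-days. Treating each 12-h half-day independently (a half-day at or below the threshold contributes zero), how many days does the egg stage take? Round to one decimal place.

30.4 days

Day half: max(0, 23.6 − 11.9) × 0.5 = 11.7 × 0.5 = 5.85 DD.
Night half: max(0, 11.3 − 11.9) × 0.5 = 0.0 × 0.5 = 0.00 DD.
Per 24 h: 5.85 DD/day.
Duration = 178 / 5.85 = 30.427 ≈ 30.4 days.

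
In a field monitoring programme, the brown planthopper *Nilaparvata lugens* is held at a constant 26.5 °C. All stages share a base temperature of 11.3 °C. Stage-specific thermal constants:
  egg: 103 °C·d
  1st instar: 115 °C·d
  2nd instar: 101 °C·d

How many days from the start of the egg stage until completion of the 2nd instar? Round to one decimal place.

21.0 days

Daily accumulation at 26.5 °C = 26.5 − 11.3 = 15.2 DD/day.
Total K = 103 + 115 + 101 = 319 DD.
Total duration = 319 / 15.2 = 20.987 ≈ 21.0 days.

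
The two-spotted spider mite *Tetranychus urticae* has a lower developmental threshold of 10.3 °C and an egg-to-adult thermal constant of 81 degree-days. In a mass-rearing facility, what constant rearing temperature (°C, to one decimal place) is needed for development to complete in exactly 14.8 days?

15.8 °C

Required daily accumulation = 81 / 14.8 = 5.473 DD/day.
T = T_base + 5.473 = 10.3 + 5.473 = 15.773 ≈ 15.8 °C.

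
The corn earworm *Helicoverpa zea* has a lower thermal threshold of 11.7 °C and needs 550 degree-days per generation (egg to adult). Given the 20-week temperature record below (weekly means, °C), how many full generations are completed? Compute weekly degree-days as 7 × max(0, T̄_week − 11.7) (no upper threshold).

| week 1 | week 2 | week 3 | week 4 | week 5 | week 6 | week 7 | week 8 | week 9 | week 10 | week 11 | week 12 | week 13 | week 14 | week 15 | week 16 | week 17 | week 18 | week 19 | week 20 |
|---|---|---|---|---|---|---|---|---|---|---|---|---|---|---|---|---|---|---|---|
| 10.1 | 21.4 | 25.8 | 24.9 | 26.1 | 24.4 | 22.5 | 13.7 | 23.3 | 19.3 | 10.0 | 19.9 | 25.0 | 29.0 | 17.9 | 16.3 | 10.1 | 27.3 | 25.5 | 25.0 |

2 generations

Weekly DD (7 × max(0, T̄ − 11.7)): 0.0, 67.9, 98.7, 92.4, 100.8, 88.9, 75.6, 14.0, 81.2, 53.2, 0.0, 57.4, 93.1, 121.1, 43.4, 32.2, 0.0, 109.2, 96.6, 93.1.
Season total = 1318.8 DD.
Complete generations = ⌊1318.8 / 550⌋ = 2.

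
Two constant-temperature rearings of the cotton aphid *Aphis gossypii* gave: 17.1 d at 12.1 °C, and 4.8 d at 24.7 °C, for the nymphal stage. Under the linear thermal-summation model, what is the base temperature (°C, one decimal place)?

Under the model K = D·(T − T_b), so D₁·(T₁ − T_b) = D₂·(T₂ − T_b).
17.1·(12.1 − T_b) = 4.8·(24.7 − T_b)
T_b = (17.1·12.1 − 4.8·24.7) / (17.1 − 4.8) = 88.35 / 12.3 = 7.183 °C ≈ 7.2 °C.

7.2 °C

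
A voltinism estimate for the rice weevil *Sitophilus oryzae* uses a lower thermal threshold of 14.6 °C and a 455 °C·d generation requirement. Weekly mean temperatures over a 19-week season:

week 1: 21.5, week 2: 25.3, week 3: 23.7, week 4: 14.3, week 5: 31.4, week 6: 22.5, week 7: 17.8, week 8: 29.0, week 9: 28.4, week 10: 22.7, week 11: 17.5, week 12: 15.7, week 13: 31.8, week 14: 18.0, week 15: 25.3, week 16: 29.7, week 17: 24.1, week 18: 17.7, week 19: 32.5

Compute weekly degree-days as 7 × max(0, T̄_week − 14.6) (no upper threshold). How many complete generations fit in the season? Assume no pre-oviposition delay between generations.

Weekly DD (7 × max(0, T̄ − 14.6)): 48.3, 74.9, 63.7, 0.0, 117.6, 55.3, 22.4, 100.8, 96.6, 56.7, 20.3, 7.7, 120.4, 23.8, 74.9, 105.7, 66.5, 21.7, 125.3.
Season total = 1202.6 DD.
Complete generations = ⌊1202.6 / 455⌋ = 2.

2 generations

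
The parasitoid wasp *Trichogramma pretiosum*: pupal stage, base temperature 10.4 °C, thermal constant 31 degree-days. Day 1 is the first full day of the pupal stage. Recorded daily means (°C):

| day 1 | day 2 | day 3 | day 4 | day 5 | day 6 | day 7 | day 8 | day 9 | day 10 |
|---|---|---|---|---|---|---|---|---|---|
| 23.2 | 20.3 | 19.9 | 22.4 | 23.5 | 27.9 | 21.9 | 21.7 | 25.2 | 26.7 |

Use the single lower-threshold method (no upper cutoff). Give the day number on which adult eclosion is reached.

Daily DD above 10.4 °C: 12.8, 9.9, 9.5, 12.0, 13.1, 17.5, 11.5, 11.3, 14.8, 16.3.
Cumulative: 12.8, 22.7, 32.2, 44.2, 57.3, 74.8, 86.3, 97.6, 112.4, 128.7.
The total first reaches 31 DD on day 3.

day 3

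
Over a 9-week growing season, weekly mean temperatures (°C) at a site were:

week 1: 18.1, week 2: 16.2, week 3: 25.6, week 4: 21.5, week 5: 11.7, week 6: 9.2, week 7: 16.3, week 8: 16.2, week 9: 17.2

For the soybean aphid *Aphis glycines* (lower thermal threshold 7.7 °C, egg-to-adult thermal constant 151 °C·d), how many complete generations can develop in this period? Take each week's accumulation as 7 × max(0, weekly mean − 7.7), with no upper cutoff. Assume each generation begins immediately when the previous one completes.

Weekly DD (7 × max(0, T̄ − 7.7)): 72.8, 59.5, 125.3, 96.6, 28.0, 10.5, 60.2, 59.5, 66.5.
Season total = 578.9 DD.
Complete generations = ⌊578.9 / 151⌋ = 3.

3 generations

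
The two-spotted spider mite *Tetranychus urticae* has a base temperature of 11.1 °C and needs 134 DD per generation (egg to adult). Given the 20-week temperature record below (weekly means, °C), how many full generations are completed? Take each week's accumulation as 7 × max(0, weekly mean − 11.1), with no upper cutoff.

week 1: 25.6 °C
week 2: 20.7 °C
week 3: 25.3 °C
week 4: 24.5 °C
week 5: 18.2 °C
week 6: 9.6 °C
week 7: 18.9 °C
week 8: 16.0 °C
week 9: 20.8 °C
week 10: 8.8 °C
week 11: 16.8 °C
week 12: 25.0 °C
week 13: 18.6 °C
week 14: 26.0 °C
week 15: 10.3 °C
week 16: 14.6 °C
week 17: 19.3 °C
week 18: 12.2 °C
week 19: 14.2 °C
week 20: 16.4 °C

7 generations

Weekly DD (7 × max(0, T̄ − 11.1)): 101.5, 67.2, 99.4, 93.8, 49.7, 0.0, 54.6, 34.3, 67.9, 0.0, 39.9, 97.3, 52.5, 104.3, 0.0, 24.5, 57.4, 7.7, 21.7, 37.1.
Season total = 1010.8 DD.
Complete generations = ⌊1010.8 / 134⌋ = 7.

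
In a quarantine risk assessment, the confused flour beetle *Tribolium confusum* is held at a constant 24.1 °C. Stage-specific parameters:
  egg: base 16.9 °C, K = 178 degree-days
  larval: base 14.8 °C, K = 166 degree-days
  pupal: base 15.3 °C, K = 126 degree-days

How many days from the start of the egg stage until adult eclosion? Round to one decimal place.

egg: 178 / (24.1 − 16.9) = 178 / 7.2 = 24.722 d.
larval: 166 / (24.1 − 14.8) = 166 / 9.3 = 17.849 d.
pupal: 126 / (24.1 − 15.3) = 126 / 8.8 = 14.318 d.
Sum = 56.890 ≈ 56.9 days.

56.9 days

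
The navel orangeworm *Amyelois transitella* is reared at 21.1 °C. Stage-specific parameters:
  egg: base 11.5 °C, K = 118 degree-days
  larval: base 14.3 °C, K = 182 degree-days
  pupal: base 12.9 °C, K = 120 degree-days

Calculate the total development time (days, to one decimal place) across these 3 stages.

egg: 118 / (21.1 − 11.5) = 118 / 9.6 = 12.292 d.
larval: 182 / (21.1 − 14.3) = 182 / 6.8 = 26.765 d.
pupal: 120 / (21.1 − 12.9) = 120 / 8.2 = 14.634 d.
Sum = 53.691 ≈ 53.7 days.

53.7 days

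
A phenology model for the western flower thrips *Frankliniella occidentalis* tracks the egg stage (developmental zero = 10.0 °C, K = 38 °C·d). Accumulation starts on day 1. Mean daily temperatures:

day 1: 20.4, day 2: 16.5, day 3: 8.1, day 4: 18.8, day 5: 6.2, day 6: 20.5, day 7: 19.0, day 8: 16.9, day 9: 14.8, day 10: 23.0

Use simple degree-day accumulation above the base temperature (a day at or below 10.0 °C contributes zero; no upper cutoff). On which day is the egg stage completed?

day 7

Daily DD above 10.0 °C: 10.4, 6.5, 0.0, 8.8, 0.0, 10.5, 9.0, 6.9, 4.8, 13.0.
Cumulative: 10.4, 16.9, 16.9, 25.7, 25.7, 36.2, 45.2, 52.1, 56.9, 69.9.
The total first reaches 38 DD on day 7.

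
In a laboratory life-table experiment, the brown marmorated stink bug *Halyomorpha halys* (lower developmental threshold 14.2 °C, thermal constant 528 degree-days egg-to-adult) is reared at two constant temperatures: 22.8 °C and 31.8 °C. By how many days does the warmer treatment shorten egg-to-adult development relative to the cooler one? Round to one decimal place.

At 22.8 °C: 528 / (22.8 − 14.2) = 528 / 8.6 = 61.395 d.
At 31.8 °C: 528 / (31.8 − 14.2) = 528 / 17.6 = 30.000 d.
Difference = |61.395 − 30.000| = 31.395 ≈ 31.4 days.

31.4 days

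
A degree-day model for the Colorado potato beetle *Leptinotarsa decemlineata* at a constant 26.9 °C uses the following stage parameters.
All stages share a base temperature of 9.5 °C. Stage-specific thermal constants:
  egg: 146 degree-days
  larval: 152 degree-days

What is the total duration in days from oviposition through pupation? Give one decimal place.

17.1 days

Daily accumulation at 26.9 °C = 26.9 − 9.5 = 17.4 DD/day.
Total K = 146 + 152 = 298 DD.
Total duration = 298 / 17.4 = 17.126 ≈ 17.1 days.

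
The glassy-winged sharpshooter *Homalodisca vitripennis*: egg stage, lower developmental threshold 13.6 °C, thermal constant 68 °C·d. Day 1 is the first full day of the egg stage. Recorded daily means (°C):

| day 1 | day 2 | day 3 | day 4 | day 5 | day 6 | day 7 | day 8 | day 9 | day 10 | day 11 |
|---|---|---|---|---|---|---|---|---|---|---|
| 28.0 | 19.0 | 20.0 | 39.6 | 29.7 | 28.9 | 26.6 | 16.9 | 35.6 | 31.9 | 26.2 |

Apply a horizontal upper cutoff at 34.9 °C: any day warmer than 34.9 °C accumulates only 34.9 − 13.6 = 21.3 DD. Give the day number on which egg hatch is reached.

Daily DD above 13.6 °C (capped at 21.3): 14.4, 5.4, 6.4, 21.3, 16.1, 15.3, 13.0, 3.3, 21.3, 18.3, 12.6.
Cumulative: 14.4, 19.8, 26.2, 47.5, 63.6, 78.9, 91.9, 95.2, 116.5, 134.8, 147.4.
The total first reaches 68 DD on day 6.

day 6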